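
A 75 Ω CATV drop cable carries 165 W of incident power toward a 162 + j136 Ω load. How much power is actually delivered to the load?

|Γ| = |(87 + j136)/(237 + j136)| = 0.591
|Γ|² = 0.349
P_refl = |Γ|²·P_inc = 57.6 W, P_del = (1 − |Γ|²)·P_inc = 107 W

P_delivered ≈ 107 W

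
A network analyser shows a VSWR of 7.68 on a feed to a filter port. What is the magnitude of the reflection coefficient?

|Γ| ≈ 0.77

|Γ| = (S − 1)/(S + 1) = (7.68 − 1)/(7.68 + 1) = 6.68/8.68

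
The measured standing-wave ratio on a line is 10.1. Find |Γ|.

|Γ| ≈ 0.82

|Γ| = (S − 1)/(S + 1) = (10.1 − 1)/(10.1 + 1) = 9.1/11.1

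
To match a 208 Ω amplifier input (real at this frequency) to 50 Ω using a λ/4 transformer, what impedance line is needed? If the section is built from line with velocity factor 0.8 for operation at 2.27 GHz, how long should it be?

Z_qwt = √(Z_0·R_L) = √(50 × 208) = √10400
λ = 0.8·c/f = 0.106 m, so l = λ/4 = 0.0264 m

Z_qwt ≈ 102 Ω; length ≈ 2.64 cm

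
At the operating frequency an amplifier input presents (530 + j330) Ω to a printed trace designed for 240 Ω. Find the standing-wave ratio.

VSWR ≈ 3.21

Γ = (Z_L − Z_0)/(Z_L + Z_0) = (290 + j330)/(770 + j330)
|Γ| = 439/838 = 0.524
VSWR = (1 + |Γ|)/(1 − |Γ|) = 1.52/0.476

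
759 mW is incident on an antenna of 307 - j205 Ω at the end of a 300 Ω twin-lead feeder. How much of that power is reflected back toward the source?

|Γ| = |(7 − j205)/(607 − j205)| = 0.32
|Γ|² = 0.103
P_refl = |Γ|²·P_inc = 77.8 mW, P_del = (1 − |Γ|²)·P_inc = 681 mW

P_reflected ≈ 77.8 mW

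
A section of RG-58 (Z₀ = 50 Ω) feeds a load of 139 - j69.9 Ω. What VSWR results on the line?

VSWR ≈ 3.56

Γ = (Z_L − Z_0)/(Z_L + Z_0) = (89 − j69.9)/(189 − j69.9)
|Γ| = 113/202 = 0.562
VSWR = (1 + |Γ|)/(1 − |Γ|) = 1.56/0.438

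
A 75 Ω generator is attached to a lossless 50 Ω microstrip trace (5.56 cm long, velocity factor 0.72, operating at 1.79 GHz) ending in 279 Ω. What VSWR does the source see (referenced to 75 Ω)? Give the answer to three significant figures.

VSWR ≈ 4.01

λ = v/f = 0.72·c / 1.79 GHz = 0.121 m
βl = 2π·l/λ = 2π × 0.461 = 166°
tan(βl) = -0.252
Z_in = Z_0·(Z_L + jZ_0·tanβl)/(Z_0 + jZ_L·tanβl) = 99.8 + j128 Ω
Γ_s = (Z_in − Z_s)/(Z_in + Z_s) = (24.8 + j128)/(175 + j128), |Γ_s| = 0.601
VSWR = (1 + |Γ_s|)/(1 − |Γ_s|)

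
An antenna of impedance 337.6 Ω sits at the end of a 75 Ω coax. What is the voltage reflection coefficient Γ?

Γ = (Z_L − Z_0)/(Z_L + Z_0) = (337.6 − 75)/(337.6 + 75) = 262.6/412.6

Γ = 0.636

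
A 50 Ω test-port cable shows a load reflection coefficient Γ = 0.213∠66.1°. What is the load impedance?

Z_L ≈ 54.7 + j22.3 Ω

Z_L = Z_0·(1 + Γ)/(1 − Γ) = 50·(1.09 + j0.195)/(0.914 − j0.195)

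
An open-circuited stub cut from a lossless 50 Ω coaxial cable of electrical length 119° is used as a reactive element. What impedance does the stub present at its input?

tan(βl) = -1.8
For an open-circuited stub, Z_in = −jZ_0·cot(βl) = −jZ_0/tan(βl)

Z_in ≈ +j27.7 Ω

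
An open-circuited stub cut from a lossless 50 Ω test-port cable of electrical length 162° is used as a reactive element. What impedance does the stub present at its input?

Z_in ≈ +j154 Ω

tan(βl) = -0.325
For an open-circuited stub, Z_in = −jZ_0·cot(βl) = −jZ_0/tan(βl)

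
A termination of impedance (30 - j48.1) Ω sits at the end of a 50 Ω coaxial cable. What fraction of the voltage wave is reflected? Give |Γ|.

|Γ| ≈ 0.558

Γ = (Z_L − Z_0)/(Z_L + Z_0) = (-20 − j48.1)/(80 − j48.1)
|Γ| = 52.1/93.3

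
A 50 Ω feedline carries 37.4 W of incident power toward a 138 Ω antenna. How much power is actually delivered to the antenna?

Γ = (138 − 50)/(138 + 50) = 0.468
|Γ|² = 0.219
P_refl = |Γ|²·P_inc = 8.19 W, P_del = (1 − |Γ|²)·P_inc = 29.2 W

P_delivered ≈ 29.2 W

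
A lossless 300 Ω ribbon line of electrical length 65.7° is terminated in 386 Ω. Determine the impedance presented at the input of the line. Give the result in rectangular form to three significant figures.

tan(βl) = tan(65.7°) = 2.21
Z_in = Z_0·(Z_L + jZ_0·tanβl)/(Z_0 + jZ_L·tanβl)
     = 300·(386 + j664)/(300 + j855)

Z_in ≈ 250 − j47.8 Ω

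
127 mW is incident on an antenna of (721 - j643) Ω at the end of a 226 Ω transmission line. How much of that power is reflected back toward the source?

|Γ| = |(495 − j643)/(947 − j643)| = 0.709
|Γ|² = 0.503
P_refl = |Γ|²·P_inc = 63.8 mW, P_del = (1 − |Γ|²)·P_inc = 63.2 mW

P_reflected ≈ 63.8 mW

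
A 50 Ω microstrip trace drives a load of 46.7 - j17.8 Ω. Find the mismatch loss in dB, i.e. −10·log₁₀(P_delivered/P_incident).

mismatch loss ≈ 0.15 dB

Γ = (-3.3 − j17.8)/(96.7 − j17.8), |Γ| = 0.184
|Γ|² = 0.0339, so P_del/P_inc = 1 − |Γ|² = 0.966
ML = −10·log₁₀(1 − |Γ|²)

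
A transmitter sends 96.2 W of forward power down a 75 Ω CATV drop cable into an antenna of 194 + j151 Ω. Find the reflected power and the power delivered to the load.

|Γ| = |(119 + j151)/(269 + j151)| = 0.623
|Γ|² = 0.388
P_refl = |Γ|²·P_inc = 37.4 W, P_del = (1 − |Γ|²)·P_inc = 58.8 W

P_reflected ≈ 37.4 W; P_delivered ≈ 58.8 W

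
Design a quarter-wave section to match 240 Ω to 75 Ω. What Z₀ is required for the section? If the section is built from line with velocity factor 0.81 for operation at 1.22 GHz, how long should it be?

Z_qwt ≈ 134 Ω; length ≈ 4.98 cm

Z_qwt = √(Z_0·R_L) = √(75 × 240) = √18000
λ = 0.81·c/f = 0.199 m, so l = λ/4 = 0.0498 m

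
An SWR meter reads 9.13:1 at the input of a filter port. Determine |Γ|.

|Γ| = (S − 1)/(S + 1) = (9.13 − 1)/(9.13 + 1) = 8.13/10.1

|Γ| ≈ 0.803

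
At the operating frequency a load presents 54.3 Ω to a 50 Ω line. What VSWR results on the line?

VSWR ≈ 1.09

Γ = (54.3 − 50)/(54.3 + 50) = 0.0412
VSWR = (1 + 0.0412)/(1 − 0.0412)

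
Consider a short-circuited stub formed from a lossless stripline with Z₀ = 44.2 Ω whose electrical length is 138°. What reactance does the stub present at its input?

X_in ≈ -39.8 Ω (capacitive)

tan(βl) = -0.9
For a short-circuited stub, Z_in = jZ_0·tan(βl)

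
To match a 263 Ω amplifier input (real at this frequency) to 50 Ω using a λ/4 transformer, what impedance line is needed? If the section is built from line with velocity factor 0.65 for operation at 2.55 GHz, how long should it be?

Z_qwt ≈ 115 Ω; length ≈ 1.91 cm

Z_qwt = √(Z_0·R_L) = √(50 × 263) = √13150
λ = 0.65·c/f = 0.0765 m, so l = λ/4 = 0.0191 m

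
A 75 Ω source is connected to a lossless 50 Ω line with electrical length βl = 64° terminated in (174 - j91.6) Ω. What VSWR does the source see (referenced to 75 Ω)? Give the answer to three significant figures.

VSWR ≈ 6.38

tan(βl) = 2.05
Z_in = Z_0·(Z_L + jZ_0·tanβl)/(Z_0 + jZ_L·tanβl) = 12.3 − j16.2 Ω
Γ_s = (Z_in − Z_s)/(Z_in + Z_s) = (-62.7 − j16.2)/(87.3 − j16.2), |Γ_s| = 0.729
VSWR = (1 + |Γ_s|)/(1 − |Γ_s|)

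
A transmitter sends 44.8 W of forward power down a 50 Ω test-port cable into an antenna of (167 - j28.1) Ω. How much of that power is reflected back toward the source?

P_reflected ≈ 13.5 W

|Γ| = |(117 − j28.1)/(217 − j28.1)| = 0.55
|Γ|² = 0.302
P_refl = |Γ|²·P_inc = 13.5 W, P_del = (1 − |Γ|²)·P_inc = 31.3 W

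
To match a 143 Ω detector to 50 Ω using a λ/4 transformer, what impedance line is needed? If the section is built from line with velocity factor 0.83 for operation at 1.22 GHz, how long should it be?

Z_qwt ≈ 84.6 Ω; length ≈ 5.1 cm

Z_qwt = √(Z_0·R_L) = √(50 × 143) = √7150
λ = 0.83·c/f = 0.204 m, so l = λ/4 = 0.051 m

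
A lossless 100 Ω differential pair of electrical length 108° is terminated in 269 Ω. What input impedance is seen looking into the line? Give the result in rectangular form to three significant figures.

Z_in ≈ 40.5 + j27.6 Ω

tan(βl) = tan(108°) = -3.08
Z_in = Z_0·(Z_L + jZ_0·tanβl)/(Z_0 + jZ_L·tanβl)
     = 100·(269 − j308)/(100 − j828)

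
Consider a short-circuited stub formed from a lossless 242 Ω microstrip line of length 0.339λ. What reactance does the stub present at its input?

X_in ≈ -387 Ω (capacitive)

βl = 2π × 0.339 = 122°
tan(βl) = -1.6
For a short-circuited stub, Z_in = jZ_0·tan(βl)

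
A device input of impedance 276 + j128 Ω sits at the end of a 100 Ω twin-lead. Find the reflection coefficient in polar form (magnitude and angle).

Γ = (Z_L − Z_0)/(Z_L + Z_0) = (176 + j128)/(376 + j128)
|Γ| = 218/397 = 0.548

Γ ≈ 0.548 ∠ 17.2°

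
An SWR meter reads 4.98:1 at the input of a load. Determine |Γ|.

|Γ| = (S − 1)/(S + 1) = (4.98 − 1)/(4.98 + 1) = 3.98/5.98

|Γ| ≈ 0.666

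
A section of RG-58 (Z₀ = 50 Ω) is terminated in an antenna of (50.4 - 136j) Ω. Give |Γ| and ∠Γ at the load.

Γ = (Z_L − Z_0)/(Z_L + Z_0) = (0.4 − j136)/(100.4 − j136)
|Γ| = 136/169 = 0.805

Γ ≈ 0.805 ∠ -36.3°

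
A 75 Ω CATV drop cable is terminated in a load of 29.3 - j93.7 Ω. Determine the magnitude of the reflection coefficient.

|Γ| ≈ 0.744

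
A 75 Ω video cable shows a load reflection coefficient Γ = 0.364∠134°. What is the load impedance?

Z_L ≈ 39.7 + j24 Ω

Z_L = Z_0·(1 + Γ)/(1 − Γ) = 75·(0.747 + j0.262)/(1.25 − j0.262)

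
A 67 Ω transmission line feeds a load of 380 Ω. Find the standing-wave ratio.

VSWR ≈ 5.67

Γ = (380 − 67)/(380 + 67) = 0.7
VSWR = (1 + 0.7)/(1 − 0.7)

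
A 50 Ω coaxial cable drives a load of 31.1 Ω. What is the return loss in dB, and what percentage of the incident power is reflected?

Γ = (31.1 − 50)/(31.1 + 50) = -0.233
RL = −20·log₁₀(0.233) = 12.7 dB
P_refl/P_inc = |Γ|² = 0.0543

RL ≈ 12.7 dB; 5.43% of incident power reflected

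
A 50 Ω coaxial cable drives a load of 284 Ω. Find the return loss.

RL ≈ 3.09 dB

Γ = (284 − 50)/(284 + 50) = 0.701
RL = −20·log₁₀|Γ| = −20·log₁₀(0.701)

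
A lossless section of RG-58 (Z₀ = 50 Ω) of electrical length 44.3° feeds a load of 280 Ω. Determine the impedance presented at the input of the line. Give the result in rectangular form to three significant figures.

tan(βl) = tan(44.3°) = 0.976
Z_in = Z_0·(Z_L + jZ_0·tanβl)/(Z_0 + jZ_L·tanβl)
     = 50·(280 + j48.8)/(50 + j273)

Z_in ≈ 17.7 − j48 Ω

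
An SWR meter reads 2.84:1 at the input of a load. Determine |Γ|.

|Γ| ≈ 0.479

|Γ| = (S − 1)/(S + 1) = (2.84 − 1)/(2.84 + 1) = 1.84/3.84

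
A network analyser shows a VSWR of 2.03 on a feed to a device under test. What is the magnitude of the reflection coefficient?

|Γ| ≈ 0.34

|Γ| = (S − 1)/(S + 1) = (2.03 − 1)/(2.03 + 1) = 1.03/3.03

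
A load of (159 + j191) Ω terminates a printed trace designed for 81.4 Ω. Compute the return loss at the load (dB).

RL ≈ 3.46 dB

Γ = (77.6 + j191)/(240.4 + j191), |Γ| = 0.671
RL = −20·log₁₀|Γ| = −20·log₁₀(0.671)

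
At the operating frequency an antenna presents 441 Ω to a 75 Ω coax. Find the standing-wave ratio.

Γ = (441 − 75)/(441 + 75) = 0.709
VSWR = (1 + 0.709)/(1 − 0.709)

VSWR ≈ 5.88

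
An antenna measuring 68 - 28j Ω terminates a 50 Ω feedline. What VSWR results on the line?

Γ = (Z_L − Z_0)/(Z_L + Z_0) = (18 − j28)/(118 − j28)
|Γ| = 33.3/121 = 0.274
VSWR = (1 + |Γ|)/(1 − |Γ|) = 1.27/0.726

VSWR ≈ 1.76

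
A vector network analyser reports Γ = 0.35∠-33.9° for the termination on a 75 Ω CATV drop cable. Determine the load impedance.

Z_L = Z_0·(1 + Γ)/(1 − Γ) = 75·(1.29 − j0.195)/(0.709 + j0.195)

Z_L ≈ 122 − j54.1 Ω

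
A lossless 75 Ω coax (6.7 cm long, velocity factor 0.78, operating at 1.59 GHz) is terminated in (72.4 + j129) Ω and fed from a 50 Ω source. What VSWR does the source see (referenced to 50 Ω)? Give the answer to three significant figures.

λ = v/f = 0.78·c / 1.59 GHz = 0.147 m
βl = 2π·l/λ = 2π × 0.455 = 164°
tan(βl) = -0.289
Z_in = Z_0·(Z_L + jZ_0·tanβl)/(Z_0 + jZ_L·tanβl) = 33.8 + j78 Ω
Γ_s = (Z_in − Z_s)/(Z_in + Z_s) = (-16.2 + j78)/(83.8 + j78), |Γ_s| = 0.696
VSWR = (1 + |Γ_s|)/(1 − |Γ_s|)

VSWR ≈ 5.57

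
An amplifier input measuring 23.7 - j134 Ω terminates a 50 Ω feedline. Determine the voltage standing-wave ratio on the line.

VSWR ≈ 17.7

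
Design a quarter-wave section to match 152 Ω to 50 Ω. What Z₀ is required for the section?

Z_qwt ≈ 87.2 Ω

Z_qwt = √(Z_0·R_L) = √(50 × 152) = √7600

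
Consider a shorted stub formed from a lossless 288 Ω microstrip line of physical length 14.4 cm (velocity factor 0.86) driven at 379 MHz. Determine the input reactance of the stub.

X_in ≈ 1170 Ω (inductive)

λ = v/f = 0.86·c / 379 MHz = 0.681 m
βl = 2π·l/λ = 2π × 0.212 = 76.2°
tan(βl) = 4.06
For a shorted stub, Z_in = jZ_0·tan(βl)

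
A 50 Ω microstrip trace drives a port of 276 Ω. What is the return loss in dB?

RL ≈ 3.18 dB

Γ = (276 − 50)/(276 + 50) = 0.693
RL = −20·log₁₀|Γ| = −20·log₁₀(0.693)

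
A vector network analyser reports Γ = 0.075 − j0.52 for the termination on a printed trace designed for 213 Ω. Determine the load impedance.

Z_L = Z_0·(1 + Γ)/(1 − Γ) = 213·(1.07 − j0.52)/(0.925 + j0.52)

Z_L ≈ 137 − j197 Ω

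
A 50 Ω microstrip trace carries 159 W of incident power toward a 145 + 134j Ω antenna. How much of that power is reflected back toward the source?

P_reflected ≈ 76.6 W

|Γ| = |(95 + j134)/(195 + j134)| = 0.694
|Γ|² = 0.482
P_refl = |Γ|²·P_inc = 76.6 W, P_del = (1 − |Γ|²)·P_inc = 82.4 W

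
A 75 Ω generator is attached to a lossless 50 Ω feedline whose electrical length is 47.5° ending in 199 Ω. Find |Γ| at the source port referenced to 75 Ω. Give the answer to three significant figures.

tan(βl) = 1.09
Z_in = Z_0·(Z_L + jZ_0·tanβl)/(Z_0 + jZ_L·tanβl) = 21.9 − j40.8 Ω
Γ_s = (Z_in − Z_s)/(Z_in + Z_s) = (-53.1 − j40.8)/(96.9 − j40.8), |Γ_s| = 0.636

|Γ| ≈ 0.636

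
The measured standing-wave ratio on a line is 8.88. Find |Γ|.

|Γ| = (S − 1)/(S + 1) = (8.88 − 1)/(8.88 + 1) = 7.88/9.88

|Γ| ≈ 0.798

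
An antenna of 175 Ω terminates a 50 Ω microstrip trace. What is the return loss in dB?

RL ≈ 5.11 dB

Γ = (175 − 50)/(175 + 50) = 0.556
RL = −20·log₁₀|Γ| = −20·log₁₀(0.556)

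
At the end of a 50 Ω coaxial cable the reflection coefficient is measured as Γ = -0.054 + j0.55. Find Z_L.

Z_L ≈ 24.6 + j38.9 Ω

Z_L = Z_0·(1 + Γ)/(1 − Γ) = 50·(0.946 + j0.55)/(1.05 − j0.55)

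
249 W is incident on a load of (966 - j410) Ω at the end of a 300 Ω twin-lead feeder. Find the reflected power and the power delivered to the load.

|Γ| = |(666 − j410)/(1266 − j410)| = 0.588
|Γ|² = 0.345
P_refl = |Γ|²·P_inc = 86 W, P_del = (1 − |Γ|²)·P_inc = 163 W

P_reflected ≈ 86 W; P_delivered ≈ 163 W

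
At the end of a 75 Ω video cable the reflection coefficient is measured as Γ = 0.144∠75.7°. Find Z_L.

Z_L ≈ 77.3 + j22 Ω

Z_L = Z_0·(1 + Γ)/(1 − Γ) = 75·(1.04 + j0.14)/(0.964 − j0.14)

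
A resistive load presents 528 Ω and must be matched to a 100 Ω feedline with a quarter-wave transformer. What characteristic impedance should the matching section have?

Z_qwt = √(Z_0·R_L) = √(100 × 528) = √52800

Z_qwt ≈ 230 Ω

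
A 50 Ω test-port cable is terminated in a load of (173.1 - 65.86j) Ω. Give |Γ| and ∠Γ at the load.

Γ = (Z_L − Z_0)/(Z_L + Z_0) = (123.1 − j65.86)/(223.1 − j65.86)
|Γ| = 140/233 = 0.6

Γ ≈ 0.6 ∠ -11.7°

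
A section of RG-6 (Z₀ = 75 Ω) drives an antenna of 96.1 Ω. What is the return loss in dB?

Γ = (96.1 − 75)/(96.1 + 75) = 0.123
RL = −20·log₁₀|Γ| = −20·log₁₀(0.123)

RL ≈ 18.2 dB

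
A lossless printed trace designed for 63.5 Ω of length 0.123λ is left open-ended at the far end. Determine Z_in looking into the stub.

Z_in ≈ −j65.1 Ω

βl = 2π × 0.123 = 44.3°
tan(βl) = 0.975
For an open-ended stub, Z_in = −jZ_0·cot(βl) = −jZ_0/tan(βl)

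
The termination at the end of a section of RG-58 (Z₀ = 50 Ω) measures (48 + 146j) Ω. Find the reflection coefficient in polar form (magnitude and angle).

Γ = (Z_L − Z_0)/(Z_L + Z_0) = (-2 + j146)/(98 + j146)
|Γ| = 146/176 = 0.83

Γ ≈ 0.83 ∠ 34.7°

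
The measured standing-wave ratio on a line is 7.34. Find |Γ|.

|Γ| ≈ 0.76

|Γ| = (S − 1)/(S + 1) = (7.34 − 1)/(7.34 + 1) = 6.34/8.34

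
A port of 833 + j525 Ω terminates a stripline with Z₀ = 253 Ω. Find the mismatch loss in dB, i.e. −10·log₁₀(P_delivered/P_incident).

Γ = (580 + j525)/(1086 + j525), |Γ| = 0.649
|Γ|² = 0.421, so P_del/P_inc = 1 − |Γ|² = 0.579
ML = −10·log₁₀(1 − |Γ|²)

mismatch loss ≈ 2.37 dB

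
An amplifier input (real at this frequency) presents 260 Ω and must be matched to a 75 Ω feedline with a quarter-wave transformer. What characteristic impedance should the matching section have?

Z_qwt = √(Z_0·R_L) = √(75 × 260) = √19500

Z_qwt ≈ 140 Ω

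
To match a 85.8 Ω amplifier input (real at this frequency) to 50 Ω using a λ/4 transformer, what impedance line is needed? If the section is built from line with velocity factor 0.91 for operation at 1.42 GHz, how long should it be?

Z_qwt = √(Z_0·R_L) = √(50 × 85.8) = √4290
λ = 0.91·c/f = 0.192 m, so l = λ/4 = 0.0481 m

Z_qwt ≈ 65.5 Ω; length ≈ 4.81 cm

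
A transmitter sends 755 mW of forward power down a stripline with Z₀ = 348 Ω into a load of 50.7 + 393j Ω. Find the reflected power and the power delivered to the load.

P_reflected ≈ 585 mW; P_delivered ≈ 170 mW

|Γ| = |(-297.3 + j393)/(398.7 + j393)| = 0.88
|Γ|² = 0.775
P_refl = |Γ|²·P_inc = 585 mW, P_del = (1 − |Γ|²)·P_inc = 170 mW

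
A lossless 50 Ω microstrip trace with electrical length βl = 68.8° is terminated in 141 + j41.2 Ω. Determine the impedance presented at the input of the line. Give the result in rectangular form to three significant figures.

tan(βl) = tan(68.8°) = 2.58
Z_in = Z_0·(Z_L + jZ_0·tanβl)/(Z_0 + jZ_L·tanβl)
     = 50·(141 + j170)/(-56.2 + j364)

Z_in ≈ 19.9 − j22.5 Ω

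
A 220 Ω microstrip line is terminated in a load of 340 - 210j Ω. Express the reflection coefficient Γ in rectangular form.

Γ = (Z_L − Z_0)/(Z_L + Z_0) = (120 − j210)/(560 − j210)

Γ ≈ 0.311 − j0.258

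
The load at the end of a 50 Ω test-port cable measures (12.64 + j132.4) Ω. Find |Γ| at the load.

Γ = (Z_L − Z_0)/(Z_L + Z_0) = (-37.36 + j132.4)/(62.64 + j132.4)
|Γ| = 138/146

|Γ| ≈ 0.939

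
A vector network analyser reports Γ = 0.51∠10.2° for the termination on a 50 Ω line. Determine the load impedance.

Z_L = Z_0·(1 + Γ)/(1 − Γ) = 50·(1.5 + j0.0903)/(0.498 − j0.0903)

Z_L ≈ 144 + j35.2 Ω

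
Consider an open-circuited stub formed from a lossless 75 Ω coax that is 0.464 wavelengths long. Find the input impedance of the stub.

Z_in ≈ +j326 Ω

βl = 2π × 0.464 = 167°
tan(βl) = -0.23
For an open-circuited stub, Z_in = −jZ_0·cot(βl) = −jZ_0/tan(βl)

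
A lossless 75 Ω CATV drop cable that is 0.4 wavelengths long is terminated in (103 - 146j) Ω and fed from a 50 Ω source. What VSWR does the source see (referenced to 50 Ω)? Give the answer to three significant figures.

βl = 2π × 0.4 = 144°
tan(βl) = -0.727
Z_in = Z_0·(Z_L + jZ_0·tanβl)/(Z_0 + jZ_L·tanβl) = 135 + j159 Ω
Γ_s = (Z_in − Z_s)/(Z_in + Z_s) = (84.8 + j159)/(185 + j159), |Γ_s| = 0.74
VSWR = (1 + |Γ_s|)/(1 − |Γ_s|)

VSWR ≈ 6.68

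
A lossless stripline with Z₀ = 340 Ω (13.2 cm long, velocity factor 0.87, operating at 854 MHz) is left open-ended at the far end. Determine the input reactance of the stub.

λ = v/f = 0.87·c / 854 MHz = 0.306 m
βl = 2π·l/λ = 2π × 0.432 = 155°
tan(βl) = -0.456
For an open-ended stub, Z_in = −jZ_0·cot(βl) = −jZ_0/tan(βl)

X_in ≈ 746 Ω (inductive)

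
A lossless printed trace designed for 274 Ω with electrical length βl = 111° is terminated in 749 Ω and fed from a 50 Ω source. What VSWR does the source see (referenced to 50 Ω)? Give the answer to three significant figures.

VSWR ≈ 3.86

tan(βl) = -2.61
Z_in = Z_0·(Z_L + jZ_0·tanβl)/(Z_0 + jZ_L·tanβl) = 113 + j89.3 Ω
Γ_s = (Z_in − Z_s)/(Z_in + Z_s) = (62.8 + j89.3)/(163 + j89.3), |Γ_s| = 0.588
VSWR = (1 + |Γ_s|)/(1 − |Γ_s|)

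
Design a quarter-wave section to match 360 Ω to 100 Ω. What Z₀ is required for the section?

Z_qwt ≈ 190 Ω

Z_qwt = √(Z_0·R_L) = √(100 × 360) = √36000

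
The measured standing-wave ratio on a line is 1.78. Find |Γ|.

|Γ| ≈ 0.281

|Γ| = (S − 1)/(S + 1) = (1.78 − 1)/(1.78 + 1) = 0.78/2.78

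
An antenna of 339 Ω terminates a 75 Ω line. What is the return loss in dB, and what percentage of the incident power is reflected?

RL ≈ 3.91 dB; 40.7% of incident power reflected

Γ = (339 − 75)/(339 + 75) = 0.638
RL = −20·log₁₀(0.638) = 3.91 dB
P_refl/P_inc = |Γ|² = 0.407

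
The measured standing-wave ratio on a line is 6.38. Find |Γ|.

|Γ| ≈ 0.729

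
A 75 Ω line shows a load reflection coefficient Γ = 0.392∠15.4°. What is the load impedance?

Z_L = Z_0·(1 + Γ)/(1 − Γ) = 75·(1.38 + j0.104)/(0.622 − j0.104)

Z_L ≈ 160 + j39.3 Ω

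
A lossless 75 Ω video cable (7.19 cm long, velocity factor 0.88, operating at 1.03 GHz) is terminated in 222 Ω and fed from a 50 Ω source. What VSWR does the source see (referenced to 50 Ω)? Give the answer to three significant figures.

λ = v/f = 0.88·c / 1.03 GHz = 0.256 m
βl = 2π·l/λ = 2π × 0.281 = 101°
tan(βl) = -5.15
Z_in = Z_0·(Z_L + jZ_0·tanβl)/(Z_0 + jZ_L·tanβl) = 26.2 + j12.8 Ω
Γ_s = (Z_in − Z_s)/(Z_in + Z_s) = (-23.8 + j12.8)/(76.2 + j12.8), |Γ_s| = 0.35
VSWR = (1 + |Γ_s|)/(1 − |Γ_s|)

VSWR ≈ 2.08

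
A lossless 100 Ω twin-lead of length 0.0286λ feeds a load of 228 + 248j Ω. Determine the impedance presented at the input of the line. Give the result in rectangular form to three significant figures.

Z_in ≈ 497 + j109 Ω

βl = 2π × 0.0286 = 10.3°
tan(βl) = tan(10.3°) = 0.182
Z_in = Z_0·(Z_L + jZ_0·tanβl)/(Z_0 + jZ_L·tanβl)
     = 100·(228 + j266)/(54.9 + j41.4)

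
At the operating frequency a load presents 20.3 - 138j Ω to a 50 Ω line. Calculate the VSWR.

VSWR ≈ 21.6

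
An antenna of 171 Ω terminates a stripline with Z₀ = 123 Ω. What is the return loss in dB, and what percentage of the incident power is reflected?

Γ = (171 − 123)/(171 + 123) = 0.163
RL = −20·log₁₀(0.163) = 15.7 dB
P_refl/P_inc = |Γ|² = 0.0267

RL ≈ 15.7 dB; 2.67% of incident power reflected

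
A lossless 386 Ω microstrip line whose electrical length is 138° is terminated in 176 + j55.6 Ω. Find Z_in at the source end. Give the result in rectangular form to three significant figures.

Z_in ≈ 221 − j178 Ω

tan(βl) = tan(138°) = -0.9
Z_in = Z_0·(Z_L + jZ_0·tanβl)/(Z_0 + jZ_L·tanβl)
     = 386·(176 − j292)/(436 − j158)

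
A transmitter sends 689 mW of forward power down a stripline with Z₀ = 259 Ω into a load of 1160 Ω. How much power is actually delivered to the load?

P_delivered ≈ 411 mW

Γ = (1160 − 259)/(1160 + 259) = 0.635
|Γ|² = 0.403
P_refl = |Γ|²·P_inc = 278 mW, P_del = (1 − |Γ|²)·P_inc = 411 mW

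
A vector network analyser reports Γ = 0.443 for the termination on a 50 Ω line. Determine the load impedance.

Z_L = Z_0·(1 + Γ)/(1 − Γ) = 50·(1.44)/(0.557)

Z_L ≈ 130 Ω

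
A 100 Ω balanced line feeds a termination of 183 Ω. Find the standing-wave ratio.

VSWR ≈ 1.83

Γ = (183 − 100)/(183 + 100) = 0.293
VSWR = (1 + 0.293)/(1 − 0.293)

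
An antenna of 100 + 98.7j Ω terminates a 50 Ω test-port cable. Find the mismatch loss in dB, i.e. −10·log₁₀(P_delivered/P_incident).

mismatch loss ≈ 2.07 dB

Γ = (50 + j98.7)/(150 + j98.7), |Γ| = 0.616
|Γ|² = 0.38, so P_del/P_inc = 1 − |Γ|² = 0.62
ML = −10·log₁₀(1 − |Γ|²)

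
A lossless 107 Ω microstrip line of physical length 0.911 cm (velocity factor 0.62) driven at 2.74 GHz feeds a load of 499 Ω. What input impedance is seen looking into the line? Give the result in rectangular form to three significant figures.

Z_in ≈ 39.7 − j87.7 Ω

λ = v/f = 0.62·c / 2.74 GHz = 0.0679 m
βl = 2π·l/λ = 2π × 0.134 = 48.3°
tan(βl) = tan(48.3°) = 1.12
Z_in = Z_0·(Z_L + jZ_0·tanβl)/(Z_0 + jZ_L·tanβl)
     = 107·(499 + j120)/(107 + j560)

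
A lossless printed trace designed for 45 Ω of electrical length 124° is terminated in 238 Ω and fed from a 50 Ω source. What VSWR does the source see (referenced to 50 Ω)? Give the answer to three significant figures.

VSWR ≈ 5.53

tan(βl) = -1.48
Z_in = Z_0·(Z_L + jZ_0·tanβl)/(Z_0 + jZ_L·tanβl) = 12.2 + j28.8 Ω
Γ_s = (Z_in − Z_s)/(Z_in + Z_s) = (-37.8 + j28.8)/(62.2 + j28.8), |Γ_s| = 0.694
VSWR = (1 + |Γ_s|)/(1 − |Γ_s|)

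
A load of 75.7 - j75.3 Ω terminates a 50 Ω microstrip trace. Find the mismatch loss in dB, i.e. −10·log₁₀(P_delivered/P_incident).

mismatch loss ≈ 1.52 dB

Γ = (25.7 − j75.3)/(125.7 − j75.3), |Γ| = 0.543
|Γ|² = 0.295, so P_del/P_inc = 1 − |Γ|² = 0.705
ML = −10·log₁₀(1 − |Γ|²)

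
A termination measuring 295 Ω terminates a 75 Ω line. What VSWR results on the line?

For a purely resistive load, VSWR = R_L/Z_0 or Z_0/R_L (whichever > 1) = 295/75

VSWR ≈ 3.93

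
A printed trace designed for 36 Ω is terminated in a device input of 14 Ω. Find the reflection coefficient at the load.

Γ = (Z_L − Z_0)/(Z_L + Z_0) = (14 − 36)/(14 + 36) = -22/50

Γ = -0.44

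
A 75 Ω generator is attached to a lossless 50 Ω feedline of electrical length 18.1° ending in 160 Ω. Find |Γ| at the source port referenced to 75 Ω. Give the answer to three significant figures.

|Γ| ≈ 0.415

tan(βl) = 0.327
Z_in = Z_0·(Z_L + jZ_0·tanβl)/(Z_0 + jZ_L·tanβl) = 84.6 − j72.1 Ω
Γ_s = (Z_in − Z_s)/(Z_in + Z_s) = (9.57 − j72.1)/(160 − j72.1), |Γ_s| = 0.415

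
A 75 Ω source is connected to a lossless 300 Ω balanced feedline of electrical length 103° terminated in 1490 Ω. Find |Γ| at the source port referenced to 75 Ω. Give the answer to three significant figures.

|Γ| ≈ 0.438

tan(βl) = -4.33
Z_in = Z_0·(Z_L + jZ_0·tanβl)/(Z_0 + jZ_L·tanβl) = 63.5 + j66.3 Ω
Γ_s = (Z_in − Z_s)/(Z_in + Z_s) = (-11.5 + j66.3)/(138 + j66.3), |Γ_s| = 0.438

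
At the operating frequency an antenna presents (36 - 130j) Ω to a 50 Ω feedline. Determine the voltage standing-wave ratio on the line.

VSWR ≈ 11.4

Γ = (Z_L − Z_0)/(Z_L + Z_0) = (-14 − j130)/(86 − j130)
|Γ| = 131/156 = 0.839
VSWR = (1 + |Γ|)/(1 − |Γ|) = 1.84/0.161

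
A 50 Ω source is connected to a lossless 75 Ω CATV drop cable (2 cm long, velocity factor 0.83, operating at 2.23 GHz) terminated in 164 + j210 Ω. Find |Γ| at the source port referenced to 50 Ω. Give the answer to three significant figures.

λ = v/f = 0.83·c / 2.23 GHz = 0.112 m
βl = 2π·l/λ = 2π × 0.179 = 64.5°
tan(βl) = 2.09
Z_in = Z_0·(Z_L + jZ_0·tanβl)/(Z_0 + jZ_L·tanβl) = 19.8 − j56.8 Ω
Γ_s = (Z_in − Z_s)/(Z_in + Z_s) = (-30.2 − j56.8)/(69.8 − j56.8), |Γ_s| = 0.715

|Γ| ≈ 0.715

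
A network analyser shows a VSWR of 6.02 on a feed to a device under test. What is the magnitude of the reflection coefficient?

|Γ| = (S − 1)/(S + 1) = (6.02 − 1)/(6.02 + 1) = 5.02/7.02

|Γ| ≈ 0.715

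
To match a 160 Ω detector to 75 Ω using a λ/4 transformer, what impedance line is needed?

Z_qwt = √(Z_0·R_L) = √(75 × 160) = √12000

Z_qwt ≈ 110 Ω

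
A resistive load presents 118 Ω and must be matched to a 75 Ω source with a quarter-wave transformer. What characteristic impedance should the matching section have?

Z_qwt ≈ 94.1 Ω

Z_qwt = √(Z_0·R_L) = √(75 × 118) = √8850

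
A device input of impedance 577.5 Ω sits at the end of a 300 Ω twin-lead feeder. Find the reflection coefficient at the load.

Γ = (Z_L − Z_0)/(Z_L + Z_0) = (577.5 − 300)/(577.5 + 300) = 277.5/877.5

Γ = 0.316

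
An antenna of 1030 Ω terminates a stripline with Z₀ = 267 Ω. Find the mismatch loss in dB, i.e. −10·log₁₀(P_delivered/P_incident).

mismatch loss ≈ 1.84 dB

Γ = (1030 − 267)/(1030 + 267) = 0.588
|Γ|² = 0.346, so P_del/P_inc = 1 − |Γ|² = 0.654
ML = −10·log₁₀(1 − |Γ|²)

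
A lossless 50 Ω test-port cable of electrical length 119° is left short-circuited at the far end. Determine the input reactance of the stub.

X_in ≈ -90.2 Ω (capacitive)

tan(βl) = -1.8
For a short-circuited stub, Z_in = jZ_0·tan(βl)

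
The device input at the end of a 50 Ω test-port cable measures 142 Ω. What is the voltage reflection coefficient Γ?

Γ = 0.479

Γ = (Z_L − Z_0)/(Z_L + Z_0) = (142 − 50)/(142 + 50) = 92/192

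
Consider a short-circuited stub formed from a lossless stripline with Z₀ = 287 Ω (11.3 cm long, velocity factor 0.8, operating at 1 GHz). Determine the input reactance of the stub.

λ = v/f = 0.8·c / 1 GHz = 0.24 m
βl = 2π·l/λ = 2π × 0.471 = 170°
tan(βl) = -0.185
For a short-circuited stub, Z_in = jZ_0·tan(βl)

X_in ≈ -53.2 Ω (capacitive)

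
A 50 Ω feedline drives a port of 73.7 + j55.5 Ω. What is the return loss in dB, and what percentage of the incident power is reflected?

Γ = (23.7 + j55.5)/(123.7 + j55.5), |Γ| = 0.445
RL = −20·log₁₀(0.445) = 7.03 dB
P_refl/P_inc = |Γ|² = 0.198

RL ≈ 7.03 dB; 19.8% of incident power reflected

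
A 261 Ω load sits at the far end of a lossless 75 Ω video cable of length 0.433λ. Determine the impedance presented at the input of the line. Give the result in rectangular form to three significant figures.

Z_in ≈ 91.4 + j109 Ω

βl = 2π × 0.433 = 156°
tan(βl) = tan(156°) = -0.448
Z_in = Z_0·(Z_L + jZ_0·tanβl)/(Z_0 + jZ_L·tanβl)
     = 75·(261 − j33.6)/(75 − j117)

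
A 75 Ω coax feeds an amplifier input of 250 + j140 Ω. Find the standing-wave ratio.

Γ = (Z_L − Z_0)/(Z_L + Z_0) = (175 + j140)/(325 + j140)
|Γ| = 224/354 = 0.633
VSWR = (1 + |Γ|)/(1 − |Γ|) = 1.63/0.367

VSWR ≈ 4.45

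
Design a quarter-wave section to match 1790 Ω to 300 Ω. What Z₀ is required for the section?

Z_qwt ≈ 733 Ω

Z_qwt = √(Z_0·R_L) = √(300 × 1790) = √537000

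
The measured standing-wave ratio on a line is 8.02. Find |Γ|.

|Γ| = (S − 1)/(S + 1) = (8.02 − 1)/(8.02 + 1) = 7.02/9.02

|Γ| ≈ 0.778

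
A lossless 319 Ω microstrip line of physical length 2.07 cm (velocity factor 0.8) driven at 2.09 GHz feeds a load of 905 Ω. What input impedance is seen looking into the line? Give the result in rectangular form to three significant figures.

λ = v/f = 0.8·c / 2.09 GHz = 0.115 m
βl = 2π·l/λ = 2π × 0.18 = 64.9°
tan(βl) = tan(64.9°) = 2.13
Z_in = Z_0·(Z_L + jZ_0·tanβl)/(Z_0 + jZ_L·tanβl)
     = 319·(905 + j681)/(319 + j1930)

Z_in ≈ 133 − j127 Ω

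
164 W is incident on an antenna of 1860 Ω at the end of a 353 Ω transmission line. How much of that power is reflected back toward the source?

P_reflected ≈ 76.1 W

Γ = (1860 − 353)/(1860 + 353) = 0.681
|Γ|² = 0.464
P_refl = |Γ|²·P_inc = 76.1 W, P_del = (1 − |Γ|²)·P_inc = 87.9 W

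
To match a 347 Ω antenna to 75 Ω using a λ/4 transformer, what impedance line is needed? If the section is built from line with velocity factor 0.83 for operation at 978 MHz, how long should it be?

Z_qwt ≈ 161 Ω; length ≈ 6.37 cm

Z_qwt = √(Z_0·R_L) = √(75 × 347) = √26020
λ = 0.83·c/f = 0.255 m, so l = λ/4 = 0.0637 m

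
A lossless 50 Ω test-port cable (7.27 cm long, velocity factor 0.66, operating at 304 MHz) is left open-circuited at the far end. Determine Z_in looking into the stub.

Z_in ≈ −j59.2 Ω

λ = v/f = 0.66·c / 304 MHz = 0.651 m
βl = 2π·l/λ = 2π × 0.112 = 40.2°
tan(βl) = 0.845
For an open-circuited stub, Z_in = −jZ_0·cot(βl) = −jZ_0/tan(βl)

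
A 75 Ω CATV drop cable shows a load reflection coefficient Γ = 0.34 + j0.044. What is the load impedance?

Z_L ≈ 151 + j15.1 Ω

Z_L = Z_0·(1 + Γ)/(1 − Γ) = 75·(1.34 + j0.044)/(0.66 − j0.044)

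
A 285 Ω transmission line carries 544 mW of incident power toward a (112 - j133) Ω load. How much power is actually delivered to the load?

P_delivered ≈ 396 mW

|Γ| = |(-173 − j133)/(397 − j133)| = 0.521
|Γ|² = 0.272
P_refl = |Γ|²·P_inc = 148 mW, P_del = (1 − |Γ|²)·P_inc = 396 mW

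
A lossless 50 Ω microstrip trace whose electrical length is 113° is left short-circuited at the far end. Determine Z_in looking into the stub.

tan(βl) = -2.36
For a short-circuited stub, Z_in = jZ_0·tan(βl)

Z_in ≈ −j118 Ω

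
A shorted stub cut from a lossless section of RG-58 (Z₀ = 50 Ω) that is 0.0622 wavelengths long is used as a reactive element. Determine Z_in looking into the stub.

Z_in ≈ +j20.6 Ω

βl = 2π × 0.0622 = 22.4°
tan(βl) = 0.412
For a shorted stub, Z_in = jZ_0·tan(βl)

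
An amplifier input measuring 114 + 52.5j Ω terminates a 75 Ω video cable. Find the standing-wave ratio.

Γ = (Z_L − Z_0)/(Z_L + Z_0) = (39 + j52.5)/(189 + j52.5)
|Γ| = 65.4/196 = 0.333
VSWR = (1 + |Γ|)/(1 − |Γ|) = 1.33/0.667

VSWR ≈ 2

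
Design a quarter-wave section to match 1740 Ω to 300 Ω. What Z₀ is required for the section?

Z_qwt = √(Z_0·R_L) = √(300 × 1740) = √522000

Z_qwt ≈ 722 Ω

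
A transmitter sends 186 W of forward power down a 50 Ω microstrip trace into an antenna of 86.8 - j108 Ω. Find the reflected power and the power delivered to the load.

P_reflected ≈ 79.7 W; P_delivered ≈ 106 W

|Γ| = |(36.8 − j108)/(136.8 − j108)| = 0.655
|Γ|² = 0.429
P_refl = |Γ|²·P_inc = 79.7 W, P_del = (1 − |Γ|²)·P_inc = 106 W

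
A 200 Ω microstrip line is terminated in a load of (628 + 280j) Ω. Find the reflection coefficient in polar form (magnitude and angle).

Γ = (Z_L − Z_0)/(Z_L + Z_0) = (428 + j280)/(828 + j280)
|Γ| = 511/874 = 0.585

Γ ≈ 0.585 ∠ 14.5°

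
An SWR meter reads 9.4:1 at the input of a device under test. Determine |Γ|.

|Γ| = (S − 1)/(S + 1) = (9.4 − 1)/(9.4 + 1) = 8.4/10.4

|Γ| ≈ 0.808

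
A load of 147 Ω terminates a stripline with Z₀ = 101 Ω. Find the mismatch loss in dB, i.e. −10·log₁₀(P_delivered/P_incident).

Γ = (147 − 101)/(147 + 101) = 0.185
|Γ|² = 0.0344, so P_del/P_inc = 1 − |Γ|² = 0.966
ML = −10·log₁₀(1 − |Γ|²)

mismatch loss ≈ 0.152 dB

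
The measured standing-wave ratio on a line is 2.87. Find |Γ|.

|Γ| ≈ 0.483

|Γ| = (S − 1)/(S + 1) = (2.87 − 1)/(2.87 + 1) = 1.87/3.87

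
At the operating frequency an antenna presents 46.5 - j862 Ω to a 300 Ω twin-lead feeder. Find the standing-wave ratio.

Γ = (Z_L − Z_0)/(Z_L + Z_0) = (-253.5 − j862)/(346.5 − j862)
|Γ| = 899/929 = 0.967
VSWR = (1 + |Γ|)/(1 − |Γ|) = 1.97/0.0329

VSWR ≈ 59.9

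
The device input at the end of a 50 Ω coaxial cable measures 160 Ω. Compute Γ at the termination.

Γ = (Z_L − Z_0)/(Z_L + Z_0) = (160 − 50)/(160 + 50) = 110/210

Γ = 0.524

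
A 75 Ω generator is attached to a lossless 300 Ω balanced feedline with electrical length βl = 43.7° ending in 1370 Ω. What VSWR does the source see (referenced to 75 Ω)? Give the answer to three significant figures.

tan(βl) = 0.956
Z_in = Z_0·(Z_L + jZ_0·tanβl)/(Z_0 + jZ_L·tanβl) = 131 − j284 Ω
Γ_s = (Z_in − Z_s)/(Z_in + Z_s) = (55.8 − j284)/(206 − j284), |Γ_s| = 0.825
VSWR = (1 + |Γ_s|)/(1 − |Γ_s|)

VSWR ≈ 10.4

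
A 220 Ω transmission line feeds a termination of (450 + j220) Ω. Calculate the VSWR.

VSWR ≈ 2.65

Γ = (Z_L − Z_0)/(Z_L + Z_0) = (230 + j220)/(670 + j220)
|Γ| = 318/705 = 0.451
VSWR = (1 + |Γ|)/(1 − |Γ|) = 1.45/0.549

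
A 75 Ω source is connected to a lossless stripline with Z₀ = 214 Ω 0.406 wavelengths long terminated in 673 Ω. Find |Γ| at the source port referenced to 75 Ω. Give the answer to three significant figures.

βl = 2π × 0.406 = 146°
tan(βl) = -0.67
Z_in = Z_0·(Z_L + jZ_0·tanβl)/(Z_0 + jZ_L·tanβl) = 179 + j234 Ω
Γ_s = (Z_in − Z_s)/(Z_in + Z_s) = (104 + j234)/(254 + j234), |Γ_s| = 0.742

|Γ| ≈ 0.742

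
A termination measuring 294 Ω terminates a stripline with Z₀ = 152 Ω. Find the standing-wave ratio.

Γ = (294 − 152)/(294 + 152) = 0.318
VSWR = (1 + 0.318)/(1 − 0.318)

VSWR ≈ 1.93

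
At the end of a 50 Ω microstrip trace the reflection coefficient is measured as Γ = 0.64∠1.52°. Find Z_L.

Z_L ≈ 227 + j13.1 Ω

Z_L = Z_0·(1 + Γ)/(1 − Γ) = 50·(1.64 + j0.017)/(0.36 − j0.017)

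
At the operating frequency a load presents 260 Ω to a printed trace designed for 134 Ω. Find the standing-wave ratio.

VSWR ≈ 1.94

For a purely resistive load, VSWR = R_L/Z_0 or Z_0/R_L (whichever > 1) = 260/134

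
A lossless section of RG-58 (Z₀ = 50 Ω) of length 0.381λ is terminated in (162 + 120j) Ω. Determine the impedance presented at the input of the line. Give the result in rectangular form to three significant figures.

Z_in ≈ 15.5 + j37.3 Ω

βl = 2π × 0.381 = 137°
tan(βl) = tan(137°) = -0.927
Z_in = Z_0·(Z_L + jZ_0·tanβl)/(Z_0 + jZ_L·tanβl)
     = 50·(162 + j73.6)/(161 − j150)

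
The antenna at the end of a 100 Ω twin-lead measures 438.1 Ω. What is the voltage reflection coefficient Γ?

Γ = (Z_L − Z_0)/(Z_L + Z_0) = (438.1 − 100)/(438.1 + 100) = 338.1/538.1

Γ = 0.628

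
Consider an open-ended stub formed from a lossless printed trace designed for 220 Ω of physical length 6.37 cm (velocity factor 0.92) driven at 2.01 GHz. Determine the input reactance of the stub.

λ = v/f = 0.92·c / 2.01 GHz = 0.137 m
βl = 2π·l/λ = 2π × 0.464 = 167°
tan(βl) = -0.231
For an open-ended stub, Z_in = −jZ_0·cot(βl) = −jZ_0/tan(βl)

X_in ≈ 953 Ω (inductive)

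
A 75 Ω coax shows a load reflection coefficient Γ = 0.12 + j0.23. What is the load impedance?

Z_L ≈ 84.6 + j41.7 Ω

Z_L = Z_0·(1 + Γ)/(1 − Γ) = 75·(1.12 + j0.23)/(0.88 − j0.23)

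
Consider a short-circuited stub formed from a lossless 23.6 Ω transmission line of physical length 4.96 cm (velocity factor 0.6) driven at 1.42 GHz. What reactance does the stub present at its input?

λ = v/f = 0.6·c / 1.42 GHz = 0.127 m
βl = 2π·l/λ = 2π × 0.391 = 141°
tan(βl) = -0.814
For a short-circuited stub, Z_in = jZ_0·tan(βl)

X_in ≈ -19.2 Ω (capacitive)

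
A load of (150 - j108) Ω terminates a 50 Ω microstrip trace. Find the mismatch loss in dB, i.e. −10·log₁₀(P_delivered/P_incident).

mismatch loss ≈ 2.36 dB

Γ = (100 − j108)/(200 − j108), |Γ| = 0.648
|Γ|² = 0.419, so P_del/P_inc = 1 − |Γ|² = 0.581
ML = −10·log₁₀(1 − |Γ|²)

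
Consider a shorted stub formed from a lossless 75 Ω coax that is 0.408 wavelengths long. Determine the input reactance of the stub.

βl = 2π × 0.408 = 147°
tan(βl) = -0.652
For a shorted stub, Z_in = jZ_0·tan(βl)

X_in ≈ -48.9 Ω (capacitive)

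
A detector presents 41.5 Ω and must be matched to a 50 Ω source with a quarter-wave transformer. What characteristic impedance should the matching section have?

Z_qwt ≈ 45.6 Ω

Z_qwt = √(Z_0·R_L) = √(50 × 41.5) = √2075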